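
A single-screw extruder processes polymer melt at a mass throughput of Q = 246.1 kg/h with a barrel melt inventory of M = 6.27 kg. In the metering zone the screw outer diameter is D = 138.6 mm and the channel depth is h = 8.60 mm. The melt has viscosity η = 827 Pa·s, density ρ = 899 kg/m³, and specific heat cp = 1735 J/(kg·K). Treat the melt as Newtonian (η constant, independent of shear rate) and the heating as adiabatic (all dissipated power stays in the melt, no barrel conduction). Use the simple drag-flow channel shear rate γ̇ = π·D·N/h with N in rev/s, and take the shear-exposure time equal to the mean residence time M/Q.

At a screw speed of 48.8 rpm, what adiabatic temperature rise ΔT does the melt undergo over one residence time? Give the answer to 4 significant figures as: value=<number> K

Throughput in SI: Q_s = 246.1 kg/h ÷ 3600 s/h = 0.0683611 kg/s
t_res = M / Q_s = 6.27 ÷ 0.0683611 = 91.7188 s
Geometry in metres: D = 138.6 mm → 0.1386 m, h = 8.60 mm → 0.0086 m; screw speed N = 48.8 rpm = 0.813333 rev/s
γ̇ = π·D·N / h = π · 0.1386 · 0.813333 / 0.0086 = 41.1797 s⁻¹
Adiabatic rise: ΔT = η γ̇² t_res / (ρ cp) = 827·(41.1797)²·91.7188 / (899·1735) = 82.4653 K

value=82.47 K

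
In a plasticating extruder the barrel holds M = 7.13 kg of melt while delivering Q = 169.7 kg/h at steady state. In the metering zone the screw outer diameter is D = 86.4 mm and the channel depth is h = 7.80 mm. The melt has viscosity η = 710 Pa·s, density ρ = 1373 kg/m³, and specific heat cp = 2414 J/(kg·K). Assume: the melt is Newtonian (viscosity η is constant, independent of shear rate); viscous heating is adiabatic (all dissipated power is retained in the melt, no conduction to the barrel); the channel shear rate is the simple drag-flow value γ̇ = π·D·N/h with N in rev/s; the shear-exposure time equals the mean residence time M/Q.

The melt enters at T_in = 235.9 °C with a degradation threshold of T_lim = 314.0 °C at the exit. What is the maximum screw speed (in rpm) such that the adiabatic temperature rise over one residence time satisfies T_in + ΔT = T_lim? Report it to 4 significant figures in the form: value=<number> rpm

value=84.65 rpm

Q_s = Q / 3600 = 169.7 / 3600 = 0.0471389 kg/s
t_res = M / Q_s = 7.13 / 0.0471389 = 151.255 s
Geometry in SI: D = 86.4 mm → 0.0864 m, h = 7.80 mm → 0.0078 m
ΔT_a = T_lim − T_in = 314.0 °C − 235.9 °C = 78.1 K
γ̇_max² = ΔT_a·ρ·cp/(η·t_res) = 78.1·1373·2414/(710·151.255) = 2410.41 s⁻²
γ̇_max = sqrt(2410.41) = 49.0959 s⁻¹
Solve γ̇ = πDN/h for N: N_max = γ̇_max·h/(π·D) = 49.0959 × 0.0078 / (π × 0.0864) = 1.41083 rev/s = 84.6501 rpm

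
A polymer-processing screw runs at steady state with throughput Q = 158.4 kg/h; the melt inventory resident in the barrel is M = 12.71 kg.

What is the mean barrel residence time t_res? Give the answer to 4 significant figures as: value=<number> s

value=288.9 s

Convert throughput: Q = 158.4 kg/h = 158.4/3600 = 0.044 kg/s
t_res = M / Q_s = 12.71 ÷ 0.044 = 288.864 s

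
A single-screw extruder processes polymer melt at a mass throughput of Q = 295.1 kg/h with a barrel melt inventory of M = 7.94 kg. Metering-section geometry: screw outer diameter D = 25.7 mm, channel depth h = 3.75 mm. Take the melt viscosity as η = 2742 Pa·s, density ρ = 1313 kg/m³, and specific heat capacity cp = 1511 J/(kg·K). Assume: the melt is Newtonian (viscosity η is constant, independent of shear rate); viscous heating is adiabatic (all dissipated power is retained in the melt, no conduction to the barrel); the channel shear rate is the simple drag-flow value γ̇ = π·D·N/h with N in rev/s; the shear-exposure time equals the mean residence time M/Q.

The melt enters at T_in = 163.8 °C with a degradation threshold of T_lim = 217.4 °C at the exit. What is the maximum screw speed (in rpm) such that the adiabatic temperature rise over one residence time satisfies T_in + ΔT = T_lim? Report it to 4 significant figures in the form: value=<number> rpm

Convert throughput: Q = 295.1 kg/h = 295.1/3600 = 0.0819722 kg/s
t_res = M / Q_s = 7.94 / 0.0819722 = 96.8621 s
Geometry in SI: D = 25.7 mm → 0.0257 m, h = 3.75 mm → 0.00375 m
Allowable rise: ΔT_a = T_lim − T_in = 217.4 − 163.8 = 53.6 K
γ̇_max² = ΔT_a·ρ·cp / (η·t_res) = [53.6 × 1313 × 1511] / [2742 × 96.8621] = 400.38 s⁻²
γ̇_max = √400.38 = 20.0095 s⁻¹
N_max = γ̇_max h / (πD) = 20.0095·0.00375/(π·0.0257) = 0.929361 rev/s → ×60 = 55.7617 rpm

value=55.76 rpm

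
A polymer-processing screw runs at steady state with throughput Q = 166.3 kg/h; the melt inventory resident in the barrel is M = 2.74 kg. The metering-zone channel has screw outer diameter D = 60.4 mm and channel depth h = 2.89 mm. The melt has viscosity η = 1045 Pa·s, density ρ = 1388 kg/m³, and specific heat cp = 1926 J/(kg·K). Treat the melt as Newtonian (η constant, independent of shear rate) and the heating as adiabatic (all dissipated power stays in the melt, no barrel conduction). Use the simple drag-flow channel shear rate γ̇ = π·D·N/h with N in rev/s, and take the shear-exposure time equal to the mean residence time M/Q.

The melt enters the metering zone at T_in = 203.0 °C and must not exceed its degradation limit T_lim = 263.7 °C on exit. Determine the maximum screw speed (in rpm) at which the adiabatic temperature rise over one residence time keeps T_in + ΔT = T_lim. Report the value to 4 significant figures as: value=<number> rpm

value=46.76 rpm

Throughput in SI: Q_s = 166.3 kg/h ÷ 3600 s/h = 0.0461944 kg/s
t_res = M / Q_s = 2.74 ÷ 0.0461944 = 59.3145 s
Convert to metres: D = 0.0604 m, h = 0.00289 m
Allowable rise: ΔT_a = T_lim − T_in = 263.7 − 203.0 = 60.7 K
Invert ΔT = ηγ̇²t_res/(ρcp) for γ̇: γ̇_max² = ΔT_a ρ cp / (η t_res) = 60.7·1388·1926 / (1045·59.3145) = 2617.93 s⁻²
γ̇_max = √2617.93 = 51.1657 s⁻¹
N_max = γ̇_max h / (πD) = 51.1657·0.00289/(π·0.0604) = 0.779273 rev/s → ×60 = 46.7564 rpm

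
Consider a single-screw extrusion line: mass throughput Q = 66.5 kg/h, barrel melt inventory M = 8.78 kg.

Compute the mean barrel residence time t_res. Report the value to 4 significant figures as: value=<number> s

Convert throughput: Q = 66.5 kg/h = 66.5/3600 = 0.0184722 kg/s
t_res = M / Q_s = 8.78 ÷ 0.0184722 = 475.308 s

value=475.3 s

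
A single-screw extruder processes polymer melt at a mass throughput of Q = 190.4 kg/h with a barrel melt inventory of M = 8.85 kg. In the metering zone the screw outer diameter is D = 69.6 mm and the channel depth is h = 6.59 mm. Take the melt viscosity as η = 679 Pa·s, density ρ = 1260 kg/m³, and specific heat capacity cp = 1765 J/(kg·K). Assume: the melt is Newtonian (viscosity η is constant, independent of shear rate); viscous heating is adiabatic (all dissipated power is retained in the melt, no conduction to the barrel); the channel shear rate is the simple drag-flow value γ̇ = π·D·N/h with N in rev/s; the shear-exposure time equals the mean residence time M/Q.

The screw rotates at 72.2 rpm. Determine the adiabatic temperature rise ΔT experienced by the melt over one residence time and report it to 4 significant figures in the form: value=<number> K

Convert throughput: Q = 190.4 kg/h = 190.4/3600 = 0.0528889 kg/s
Mean residence time: t_res = M/Q_s = 8.85 kg / 0.0528889 kg/s = 167.332 s
Convert to SI: D = 0.0696 m, h = 0.00659 m, N = 72.2/60 = 1.20333 rev/s
γ̇ = π·D·N / h = π · 0.0696 · 1.20333 / 0.00659 = 39.9264 s⁻¹
ΔT = η·γ̇²·t_res/(ρ·cp) = [679 × 39.9264² × 167.332] / [1260 × 1765] = 81.4428 K

value=81.44 K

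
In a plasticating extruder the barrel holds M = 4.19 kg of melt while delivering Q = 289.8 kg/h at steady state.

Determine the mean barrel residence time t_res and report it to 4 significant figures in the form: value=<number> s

value=52.05 s

Convert throughput: Q = 289.8 kg/h = 289.8/3600 = 0.0805 kg/s
Mean residence time: t_res = M/Q_s = 4.19 kg / 0.0805 kg/s = 52.0497 s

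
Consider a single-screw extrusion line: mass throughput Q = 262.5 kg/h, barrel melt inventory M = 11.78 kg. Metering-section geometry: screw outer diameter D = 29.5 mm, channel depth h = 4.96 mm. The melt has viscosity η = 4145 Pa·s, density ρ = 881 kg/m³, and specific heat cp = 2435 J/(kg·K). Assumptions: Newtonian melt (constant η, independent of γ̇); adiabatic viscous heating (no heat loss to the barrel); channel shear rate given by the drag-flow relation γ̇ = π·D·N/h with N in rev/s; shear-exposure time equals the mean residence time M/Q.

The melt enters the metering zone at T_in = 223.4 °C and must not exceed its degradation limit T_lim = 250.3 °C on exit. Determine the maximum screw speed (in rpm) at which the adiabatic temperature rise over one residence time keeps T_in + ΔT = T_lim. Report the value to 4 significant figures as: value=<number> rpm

value=29.81 rpm

Q_s = Q / 3600 = 262.5 / 3600 = 0.0729167 kg/s
t_res = M / Q_s = 11.78 / 0.0729167 = 161.554 s
Geometry in SI: D = 29.5 mm → 0.0295 m, h = 4.96 mm → 0.00496 m
ΔT_a = T_lim − T_in = 250.3 − 223.4 = 26.9 K
γ̇_max² = ΔT_a·ρ·cp / (η·t_res) = [26.9 × 881 × 2435] / [4145 × 161.554] = 86.1756 s⁻²
Take the square root: γ̇_max = √(86.1756) = 9.28308 s⁻¹
N_max = γ̇_max·h / (π·D) = 9.28308 · 0.00496 / (π · 0.0295) = 0.496823 rev/s = 29.8094 rpm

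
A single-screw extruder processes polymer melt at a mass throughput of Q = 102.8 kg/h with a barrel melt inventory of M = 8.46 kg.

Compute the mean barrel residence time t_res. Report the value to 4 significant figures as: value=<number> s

value=296.3 s

Convert throughput: Q = 102.8 kg/h = 102.8/3600 = 0.0285556 kg/s
t_res = M / Q_s = 8.46 ÷ 0.0285556 = 296.265 s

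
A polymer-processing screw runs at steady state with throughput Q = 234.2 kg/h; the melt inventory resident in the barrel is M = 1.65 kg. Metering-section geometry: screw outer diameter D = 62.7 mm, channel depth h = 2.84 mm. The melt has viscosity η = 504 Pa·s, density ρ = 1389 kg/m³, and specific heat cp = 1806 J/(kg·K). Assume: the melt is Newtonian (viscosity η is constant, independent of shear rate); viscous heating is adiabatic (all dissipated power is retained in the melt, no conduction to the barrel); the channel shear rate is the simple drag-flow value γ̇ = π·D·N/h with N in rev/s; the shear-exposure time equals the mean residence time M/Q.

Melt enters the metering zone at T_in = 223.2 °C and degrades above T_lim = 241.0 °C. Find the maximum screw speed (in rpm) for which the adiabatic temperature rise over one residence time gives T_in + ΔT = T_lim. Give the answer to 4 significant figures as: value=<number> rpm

value=51.13 rpm

Q_s = Q / 3600 = 234.2 / 3600 = 0.0650556 kg/s
Mean residence time: t_res = M/Q_s = 1.65 kg / 0.0650556 kg/s = 25.3629 s
Geometry in SI: D = 62.7 mm → 0.0627 m, h = 2.84 mm → 0.00284 m
ΔT_a = T_lim − T_in = 241.0 − 223.2 = 17.8 K
Invert ΔT = ηγ̇²t_res/(ρcp) for γ̇: γ̇_max² = ΔT_a ρ cp / (η t_res) = 17.8·1389·1806 / (504·25.3629) = 3493.09 s⁻²
γ̇_max = √3493.09 = 59.1024 s⁻¹
Solve γ̇ = πDN/h for N: N_max = γ̇_max·h/(π·D) = 59.1024 × 0.00284 / (π × 0.0627) = 0.85213 rev/s = 51.1278 rpm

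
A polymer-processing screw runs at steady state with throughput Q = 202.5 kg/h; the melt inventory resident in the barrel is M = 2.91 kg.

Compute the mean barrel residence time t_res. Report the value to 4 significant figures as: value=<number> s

Throughput in SI: Q_s = 202.5 kg/h ÷ 3600 s/h = 0.05625 kg/s
t_res = M / Q_s = 2.91 / 0.05625 = 51.7333 s

value=51.73 s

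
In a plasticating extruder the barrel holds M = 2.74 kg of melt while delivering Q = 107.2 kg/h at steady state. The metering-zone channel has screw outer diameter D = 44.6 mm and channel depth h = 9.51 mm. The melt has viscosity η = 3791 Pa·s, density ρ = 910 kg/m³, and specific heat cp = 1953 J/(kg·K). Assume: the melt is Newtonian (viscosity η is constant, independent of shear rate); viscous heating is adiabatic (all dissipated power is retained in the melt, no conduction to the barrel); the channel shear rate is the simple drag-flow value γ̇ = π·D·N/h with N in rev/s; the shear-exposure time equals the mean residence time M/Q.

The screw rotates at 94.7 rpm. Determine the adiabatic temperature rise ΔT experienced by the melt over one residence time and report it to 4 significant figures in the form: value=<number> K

Throughput in SI: Q_s = 107.2 kg/h ÷ 3600 s/h = 0.0297778 kg/s
t_res = M / Q_s = 2.74 ÷ 0.0297778 = 92.0149 s
D = 44.6 mm = 0.0446 m;  h = 9.51 mm = 0.00951 m;  N = 94.7 rpm / 60 = 1.57833 rev/s
Shear rate: γ̇ = πDN/h = π·0.0446·1.57833/0.00951 = 23.2543 s⁻¹
ΔT = η·γ̇²·t_res / (ρ·cp) = 3791 · (23.2543)² · 92.0149 / (910 · 1953) = 106.139 K

value=106.1 K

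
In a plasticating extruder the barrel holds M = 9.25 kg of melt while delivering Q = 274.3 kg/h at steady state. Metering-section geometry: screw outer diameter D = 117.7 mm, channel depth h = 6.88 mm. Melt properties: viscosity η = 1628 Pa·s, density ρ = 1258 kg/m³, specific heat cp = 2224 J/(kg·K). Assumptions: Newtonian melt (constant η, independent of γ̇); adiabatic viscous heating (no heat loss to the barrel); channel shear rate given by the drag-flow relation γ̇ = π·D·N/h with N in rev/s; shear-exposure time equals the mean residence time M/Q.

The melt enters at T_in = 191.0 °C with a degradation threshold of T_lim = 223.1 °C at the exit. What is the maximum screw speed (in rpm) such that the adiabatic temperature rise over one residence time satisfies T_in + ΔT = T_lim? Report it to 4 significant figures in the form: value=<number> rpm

value=23.80 rpm

Convert throughput: Q = 274.3 kg/h = 274.3/3600 = 0.0761944 kg/s
t_res = M / Q_s = 9.25 ÷ 0.0761944 = 121.4 s
Convert to metres: D = 0.1177 m, h = 0.00688 m
Allowable rise: ΔT_a = T_lim − T_in = 223.1 − 191.0 = 32.1 K
Invert ΔT = ηγ̇²t_res/(ρcp) for γ̇: γ̇_max² = ΔT_a ρ cp / (η t_res) = 32.1·1258·2224 / (1628·121.4) = 454.41 s⁻²
Take the square root: γ̇_max = √(454.41) = 21.3169 s⁻¹
Solve γ̇ = πDN/h for N: N_max = γ̇_max·h/(π·D) = 21.3169 × 0.00688 / (π × 0.1177) = 0.39663 rev/s = 23.7978 rpm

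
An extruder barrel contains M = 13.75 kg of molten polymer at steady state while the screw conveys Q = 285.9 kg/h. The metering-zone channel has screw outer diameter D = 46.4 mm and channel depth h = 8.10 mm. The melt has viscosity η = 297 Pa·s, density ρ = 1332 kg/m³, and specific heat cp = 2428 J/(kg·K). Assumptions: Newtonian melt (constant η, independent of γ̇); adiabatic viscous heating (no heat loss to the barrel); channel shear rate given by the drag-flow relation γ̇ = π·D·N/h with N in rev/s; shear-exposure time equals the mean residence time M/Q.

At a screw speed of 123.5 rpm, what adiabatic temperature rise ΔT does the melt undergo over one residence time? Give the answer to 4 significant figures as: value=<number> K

Q_s = Q / 3600 = 285.9 / 3600 = 0.0794167 kg/s
Mean residence time: t_res = M/Q_s = 13.75 kg / 0.0794167 kg/s = 173.137 s
Convert to SI: D = 0.0464 m, h = 0.0081 m, N = 123.5/60 = 2.05833 rev/s
γ̇ = π·D·N / h = π · 0.0464 · 2.05833 / 0.0081 = 37.0424 s⁻¹
ΔT = η·γ̇²·t_res / (ρ·cp) = 297 · (37.0424)² · 173.137 / (1332 · 2428) = 21.8168 K

value=21.82 K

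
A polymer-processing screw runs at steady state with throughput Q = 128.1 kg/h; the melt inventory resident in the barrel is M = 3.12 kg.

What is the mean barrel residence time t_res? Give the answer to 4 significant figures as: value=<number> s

value=87.68 s

Convert throughput: Q = 128.1 kg/h = 128.1/3600 = 0.0355833 kg/s
Mean residence time: t_res = M/Q_s = 3.12 kg / 0.0355833 kg/s = 87.6815 s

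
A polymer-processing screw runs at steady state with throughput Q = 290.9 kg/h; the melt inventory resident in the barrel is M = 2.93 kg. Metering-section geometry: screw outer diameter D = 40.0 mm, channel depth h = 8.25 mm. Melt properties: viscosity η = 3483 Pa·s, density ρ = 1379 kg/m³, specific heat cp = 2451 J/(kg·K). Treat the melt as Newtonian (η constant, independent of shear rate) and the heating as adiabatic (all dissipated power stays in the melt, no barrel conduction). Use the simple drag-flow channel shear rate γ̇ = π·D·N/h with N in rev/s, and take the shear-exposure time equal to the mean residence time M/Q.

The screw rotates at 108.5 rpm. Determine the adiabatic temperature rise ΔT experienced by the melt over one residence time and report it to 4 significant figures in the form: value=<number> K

Throughput in SI: Q_s = 290.9 kg/h ÷ 3600 s/h = 0.0808056 kg/s
t_res = M / Q_s = 2.93 / 0.0808056 = 36.2599 s
D = 40.0 mm = 0.04 m;  h = 8.25 mm = 0.00825 m;  N = 108.5 rpm / 60 = 1.80833 rev/s
γ̇ = π·D·N / h = π · 0.04 · 1.80833 / 0.00825 = 27.5445 s⁻¹
ΔT = η·γ̇²·t_res / (ρ·cp) = 3483 · (27.5445)² · 36.2599 / (1379 · 2451) = 28.3492 K

value=28.35 K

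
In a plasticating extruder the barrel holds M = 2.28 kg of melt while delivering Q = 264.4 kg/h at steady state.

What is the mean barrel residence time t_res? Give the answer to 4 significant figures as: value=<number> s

Throughput in SI: Q_s = 264.4 kg/h ÷ 3600 s/h = 0.0734444 kg/s
Mean residence time: t_res = M/Q_s = 2.28 kg / 0.0734444 kg/s = 31.0439 s

value=31.04 s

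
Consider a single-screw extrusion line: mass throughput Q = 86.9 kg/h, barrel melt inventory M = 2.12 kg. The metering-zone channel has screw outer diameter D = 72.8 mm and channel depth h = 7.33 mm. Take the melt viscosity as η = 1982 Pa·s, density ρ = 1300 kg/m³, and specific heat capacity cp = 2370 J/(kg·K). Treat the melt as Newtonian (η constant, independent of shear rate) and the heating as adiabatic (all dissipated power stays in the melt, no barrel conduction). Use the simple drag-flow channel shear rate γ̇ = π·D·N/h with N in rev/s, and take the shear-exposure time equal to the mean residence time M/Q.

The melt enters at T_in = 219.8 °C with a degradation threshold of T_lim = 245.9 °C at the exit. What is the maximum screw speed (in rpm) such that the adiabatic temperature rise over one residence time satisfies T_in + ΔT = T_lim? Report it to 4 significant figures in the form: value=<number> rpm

value=41.33 rpm

Q_s = Q / 3600 = 86.9 / 3600 = 0.0241389 kg/s
Mean residence time: t_res = M/Q_s = 2.12 kg / 0.0241389 kg/s = 87.8251 s
Geometry in SI: D = 72.8 mm → 0.0728 m, h = 7.33 mm → 0.00733 m
ΔT_a = T_lim − T_in = 245.9 − 219.8 = 26.1 K
γ̇_max² = ΔT_a·ρ·cp / (η·t_res) = [26.1 × 1300 × 2370] / [1982 × 87.8251] = 461.966 s⁻²
γ̇_max = √461.966 = 21.4934 s⁻¹
Solve γ̇ = πDN/h for N: N_max = γ̇_max·h/(π·D) = 21.4934 × 0.00733 / (π × 0.0728) = 0.688855 rev/s = 41.3313 rpm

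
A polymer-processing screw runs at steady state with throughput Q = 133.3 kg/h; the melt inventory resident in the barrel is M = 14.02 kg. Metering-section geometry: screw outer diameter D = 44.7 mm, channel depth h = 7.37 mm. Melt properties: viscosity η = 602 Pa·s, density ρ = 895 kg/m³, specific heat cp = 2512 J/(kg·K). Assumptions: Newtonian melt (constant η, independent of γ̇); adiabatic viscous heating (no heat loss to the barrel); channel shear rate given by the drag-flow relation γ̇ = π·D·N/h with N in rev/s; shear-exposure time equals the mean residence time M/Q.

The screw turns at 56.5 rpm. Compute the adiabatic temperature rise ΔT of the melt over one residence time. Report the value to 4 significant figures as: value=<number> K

value=32.64 K

Throughput in SI: Q_s = 133.3 kg/h ÷ 3600 s/h = 0.0370278 kg/s
Mean residence time: t_res = M/Q_s = 14.02 kg / 0.0370278 kg/s = 378.635 s
Convert to SI: D = 0.0447 m, h = 0.00737 m, N = 56.5/60 = 0.941667 rev/s
γ̇ = π D N / h = (π)(0.0447)(0.941667) / 0.00737 = 17.9427 s⁻¹
ΔT = η·γ̇²·t_res/(ρ·cp) = [602 × 17.9427² × 378.635] / [895 × 2512] = 32.6399 K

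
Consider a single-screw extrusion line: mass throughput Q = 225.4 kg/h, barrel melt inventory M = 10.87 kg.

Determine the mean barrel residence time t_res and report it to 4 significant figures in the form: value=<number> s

value=173.6 s

Throughput in SI: Q_s = 225.4 kg/h ÷ 3600 s/h = 0.0626111 kg/s
t_res = M / Q_s = 10.87 ÷ 0.0626111 = 173.611 s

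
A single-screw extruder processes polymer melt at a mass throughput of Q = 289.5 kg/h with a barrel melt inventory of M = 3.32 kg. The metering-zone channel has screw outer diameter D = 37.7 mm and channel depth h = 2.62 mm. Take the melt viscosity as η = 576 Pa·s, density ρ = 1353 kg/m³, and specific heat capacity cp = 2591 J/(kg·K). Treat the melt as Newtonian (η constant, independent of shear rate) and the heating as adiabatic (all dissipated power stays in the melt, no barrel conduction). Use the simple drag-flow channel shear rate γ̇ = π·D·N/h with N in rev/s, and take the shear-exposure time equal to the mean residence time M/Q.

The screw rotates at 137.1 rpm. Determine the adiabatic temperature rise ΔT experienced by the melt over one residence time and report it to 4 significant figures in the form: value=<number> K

Throughput in SI: Q_s = 289.5 kg/h ÷ 3600 s/h = 0.0804167 kg/s
t_res = M / Q_s = 3.32 / 0.0804167 = 41.285 s
Geometry in metres: D = 37.7 mm → 0.0377 m, h = 2.62 mm → 0.00262 m; screw speed N = 137.1 rpm = 2.285 rev/s
γ̇ = π·D·N / h = π · 0.0377 · 2.285 / 0.00262 = 103.294 s⁻¹
ΔT = η·γ̇²·t_res / (ρ·cp) = 576 · (103.294)² · 41.285 / (1353 · 2591) = 72.3772 K

value=72.38 K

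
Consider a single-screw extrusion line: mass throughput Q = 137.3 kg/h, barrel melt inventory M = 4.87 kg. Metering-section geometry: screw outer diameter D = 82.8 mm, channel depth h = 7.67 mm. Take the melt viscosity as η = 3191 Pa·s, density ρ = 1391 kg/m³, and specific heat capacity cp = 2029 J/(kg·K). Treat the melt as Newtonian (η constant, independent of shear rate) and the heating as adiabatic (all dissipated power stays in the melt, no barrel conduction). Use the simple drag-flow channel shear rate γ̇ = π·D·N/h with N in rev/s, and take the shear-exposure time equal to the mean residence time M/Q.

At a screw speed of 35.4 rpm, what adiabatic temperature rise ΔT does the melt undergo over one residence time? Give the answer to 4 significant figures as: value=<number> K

value=57.80 K

Q_s = Q / 3600 = 137.3 / 3600 = 0.0381389 kg/s
t_res = M / Q_s = 4.87 / 0.0381389 = 127.691 s
D = 82.8 mm = 0.0828 m;  h = 7.67 mm = 0.00767 m;  N = 35.4 rpm / 60 = 0.59 rev/s
Shear rate: γ̇ = πDN/h = π·0.0828·0.59/0.00767 = 20.0095 s⁻¹
ΔT = η·γ̇²·t_res / (ρ·cp) = 3191 · (20.0095)² · 127.691 / (1391 · 2029) = 57.8033 K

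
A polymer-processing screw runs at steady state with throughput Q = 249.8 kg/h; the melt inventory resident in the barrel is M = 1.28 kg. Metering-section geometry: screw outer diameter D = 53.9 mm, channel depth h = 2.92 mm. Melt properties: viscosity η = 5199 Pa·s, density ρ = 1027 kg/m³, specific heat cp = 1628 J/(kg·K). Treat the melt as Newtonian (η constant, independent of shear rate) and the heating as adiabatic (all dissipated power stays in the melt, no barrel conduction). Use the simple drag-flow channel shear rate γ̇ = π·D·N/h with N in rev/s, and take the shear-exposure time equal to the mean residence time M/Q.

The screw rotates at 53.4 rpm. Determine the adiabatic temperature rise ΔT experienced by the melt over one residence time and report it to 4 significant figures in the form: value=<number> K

Q_s = Q / 3600 = 249.8 / 3600 = 0.0693889 kg/s
Mean residence time: t_res = M/Q_s = 1.28 kg / 0.0693889 kg/s = 18.4468 s
Geometry in metres: D = 53.9 mm → 0.0539 m, h = 2.92 mm → 0.00292 m; screw speed N = 53.4 rpm = 0.89 rev/s
γ̇ = π D N / h = (π)(0.0539)(0.89) / 0.00292 = 51.6114 s⁻¹
Adiabatic rise: ΔT = η γ̇² t_res / (ρ cp) = 5199·(51.6114)²·18.4468 / (1027·1628) = 152.794 K

value=152.8 K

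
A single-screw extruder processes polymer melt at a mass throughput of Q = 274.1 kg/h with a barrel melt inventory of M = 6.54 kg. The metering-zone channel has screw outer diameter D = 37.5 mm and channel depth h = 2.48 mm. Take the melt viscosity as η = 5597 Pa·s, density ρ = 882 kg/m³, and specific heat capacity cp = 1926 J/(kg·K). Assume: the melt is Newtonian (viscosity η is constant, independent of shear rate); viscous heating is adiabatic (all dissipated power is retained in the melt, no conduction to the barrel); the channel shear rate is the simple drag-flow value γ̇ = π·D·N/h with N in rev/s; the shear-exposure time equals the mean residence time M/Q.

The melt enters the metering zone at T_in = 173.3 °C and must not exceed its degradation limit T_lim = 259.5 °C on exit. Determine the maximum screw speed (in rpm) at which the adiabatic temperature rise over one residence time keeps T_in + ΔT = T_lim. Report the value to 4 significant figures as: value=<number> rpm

Q_s = Q / 3600 = 274.1 / 3600 = 0.0761389 kg/s
t_res = M / Q_s = 6.54 / 0.0761389 = 85.8957 s
Convert to metres: D = 0.0375 m, h = 0.00248 m
Allowable rise: ΔT_a = T_lim − T_in = 259.5 − 173.3 = 86.2 K
Invert ΔT = ηγ̇²t_res/(ρcp) for γ̇: γ̇_max² = ΔT_a ρ cp / (η t_res) = 86.2·882·1926 / (5597·85.8957) = 304.583 s⁻²
γ̇_max = sqrt(304.583) = 17.4523 s⁻¹
Solve γ̇ = πDN/h for N: N_max = γ̇_max·h/(π·D) = 17.4523 × 0.00248 / (π × 0.0375) = 0.367387 rev/s = 22.0432 rpm

value=22.04 rpm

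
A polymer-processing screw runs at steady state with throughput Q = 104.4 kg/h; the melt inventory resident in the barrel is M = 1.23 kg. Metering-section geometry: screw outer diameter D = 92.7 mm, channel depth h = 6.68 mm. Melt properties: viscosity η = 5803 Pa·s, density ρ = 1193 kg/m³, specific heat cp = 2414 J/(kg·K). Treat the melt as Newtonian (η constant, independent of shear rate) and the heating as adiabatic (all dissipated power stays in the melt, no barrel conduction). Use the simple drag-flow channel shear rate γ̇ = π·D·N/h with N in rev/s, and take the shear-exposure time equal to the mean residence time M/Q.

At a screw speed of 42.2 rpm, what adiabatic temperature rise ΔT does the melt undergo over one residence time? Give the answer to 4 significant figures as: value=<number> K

value=80.35 K

Convert throughput: Q = 104.4 kg/h = 104.4/3600 = 0.029 kg/s
t_res = M / Q_s = 1.23 / 0.029 = 42.4138 s
Geometry in metres: D = 92.7 mm → 0.0927 m, h = 6.68 mm → 0.00668 m; screw speed N = 42.2 rpm = 0.703333 rev/s
γ̇ = π D N / h = (π)(0.0927)(0.703333) / 0.00668 = 30.663 s⁻¹
ΔT = η·γ̇²·t_res / (ρ·cp) = 5803 · (30.663)² · 42.4138 / (1193 · 2414) = 80.3546 K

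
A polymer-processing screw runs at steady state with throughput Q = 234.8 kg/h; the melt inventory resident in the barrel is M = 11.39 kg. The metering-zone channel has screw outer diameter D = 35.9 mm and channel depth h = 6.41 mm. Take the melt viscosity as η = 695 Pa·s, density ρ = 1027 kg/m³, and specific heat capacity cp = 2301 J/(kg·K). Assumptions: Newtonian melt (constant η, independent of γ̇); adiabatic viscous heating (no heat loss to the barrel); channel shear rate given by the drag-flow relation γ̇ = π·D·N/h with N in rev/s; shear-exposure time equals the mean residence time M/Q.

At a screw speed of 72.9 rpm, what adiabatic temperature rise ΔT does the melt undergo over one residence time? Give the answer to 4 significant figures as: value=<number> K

Q_s = Q / 3600 = 234.8 / 3600 = 0.0652222 kg/s
t_res = M / Q_s = 11.39 / 0.0652222 = 174.634 s
Convert to SI: D = 0.0359 m, h = 0.00641 m, N = 72.9/60 = 1.215 rev/s
γ̇ = π D N / h = (π)(0.0359)(1.215) / 0.00641 = 21.3778 s⁻¹
ΔT = η·γ̇²·t_res/(ρ·cp) = [695 × 21.3778² × 174.634] / [1027 × 2301] = 23.472 K

value=23.47 K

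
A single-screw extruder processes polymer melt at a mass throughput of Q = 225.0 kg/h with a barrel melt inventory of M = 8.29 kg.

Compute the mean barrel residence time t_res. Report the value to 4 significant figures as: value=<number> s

value=132.6 s

Q_s = Q / 3600 = 225.0 / 3600 = 0.0625 kg/s
Mean residence time: t_res = M/Q_s = 8.29 kg / 0.0625 kg/s = 132.64 s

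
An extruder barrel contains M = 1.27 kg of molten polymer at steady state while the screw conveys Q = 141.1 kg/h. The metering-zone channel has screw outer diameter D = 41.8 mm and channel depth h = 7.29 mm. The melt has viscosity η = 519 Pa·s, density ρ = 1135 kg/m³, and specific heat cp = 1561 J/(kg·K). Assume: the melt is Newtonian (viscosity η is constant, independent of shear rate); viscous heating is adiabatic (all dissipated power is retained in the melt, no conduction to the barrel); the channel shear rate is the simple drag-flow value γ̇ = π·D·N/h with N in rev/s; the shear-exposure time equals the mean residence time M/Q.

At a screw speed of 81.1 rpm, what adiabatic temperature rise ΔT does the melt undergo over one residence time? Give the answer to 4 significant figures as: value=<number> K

value=5.627 K

Throughput in SI: Q_s = 141.1 kg/h ÷ 3600 s/h = 0.0391944 kg/s
t_res = M / Q_s = 1.27 ÷ 0.0391944 = 32.4026 s
Geometry in metres: D = 41.8 mm → 0.0418 m, h = 7.29 mm → 0.00729 m; screw speed N = 81.1 rpm = 1.35167 rev/s
γ̇ = π·D·N / h = π · 0.0418 · 1.35167 / 0.00729 = 24.3483 s⁻¹
Adiabatic rise: ΔT = η γ̇² t_res / (ρ cp) = 519·(24.3483)²·32.4026 / (1135·1561) = 5.6271 K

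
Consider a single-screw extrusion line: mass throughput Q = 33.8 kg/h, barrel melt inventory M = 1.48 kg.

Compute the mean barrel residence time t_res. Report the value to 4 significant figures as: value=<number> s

value=157.6 s

Throughput in SI: Q_s = 33.8 kg/h ÷ 3600 s/h = 0.00938889 kg/s
t_res = M / Q_s = 1.48 / 0.00938889 = 157.633 s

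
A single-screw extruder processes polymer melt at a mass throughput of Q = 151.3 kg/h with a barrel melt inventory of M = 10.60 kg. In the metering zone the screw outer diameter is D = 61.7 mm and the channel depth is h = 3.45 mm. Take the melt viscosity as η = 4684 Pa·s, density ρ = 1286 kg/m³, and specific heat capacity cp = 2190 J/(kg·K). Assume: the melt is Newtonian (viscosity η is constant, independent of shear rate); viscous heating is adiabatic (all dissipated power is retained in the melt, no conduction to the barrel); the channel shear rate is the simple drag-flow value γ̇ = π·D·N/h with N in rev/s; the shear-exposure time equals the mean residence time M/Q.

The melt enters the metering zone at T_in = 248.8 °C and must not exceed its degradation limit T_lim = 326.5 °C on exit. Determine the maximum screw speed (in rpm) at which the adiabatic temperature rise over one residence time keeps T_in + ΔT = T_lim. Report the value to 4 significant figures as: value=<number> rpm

value=14.53 rpm

Convert throughput: Q = 151.3 kg/h = 151.3/3600 = 0.0420278 kg/s
t_res = M / Q_s = 10.60 / 0.0420278 = 252.214 s
Convert to metres: D = 0.0617 m, h = 0.00345 m
ΔT_a = T_lim − T_in = 326.5 °C − 248.8 °C = 77.7 K
Invert ΔT = ηγ̇²t_res/(ρcp) for γ̇: γ̇_max² = ΔT_a ρ cp / (η t_res) = 77.7·1286·2190 / (4684·252.214) = 185.234 s⁻²
γ̇_max = √185.234 = 13.6101 s⁻¹
N_max = γ̇_max h / (πD) = 13.6101·0.00345/(π·0.0617) = 0.242239 rev/s → ×60 = 14.5343 rpm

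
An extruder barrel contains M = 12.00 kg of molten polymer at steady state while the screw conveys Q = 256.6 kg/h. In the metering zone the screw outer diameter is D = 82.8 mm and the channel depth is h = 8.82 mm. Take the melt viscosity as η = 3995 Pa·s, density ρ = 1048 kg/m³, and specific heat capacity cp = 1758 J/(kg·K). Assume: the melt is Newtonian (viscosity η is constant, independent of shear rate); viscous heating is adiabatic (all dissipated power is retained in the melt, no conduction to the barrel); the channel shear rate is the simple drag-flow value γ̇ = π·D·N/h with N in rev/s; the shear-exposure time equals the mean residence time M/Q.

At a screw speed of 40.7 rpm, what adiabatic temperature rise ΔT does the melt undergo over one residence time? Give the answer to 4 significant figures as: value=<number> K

value=146.1 K

Q_s = Q / 3600 = 256.6 / 3600 = 0.0712778 kg/s
t_res = M / Q_s = 12.00 / 0.0712778 = 168.355 s
Convert to SI: D = 0.0828 m, h = 0.00882 m, N = 40.7/60 = 0.678333 rev/s
γ̇ = π D N / h = (π)(0.0828)(0.678333) / 0.00882 = 20.0057 s⁻¹
Adiabatic rise: ΔT = η γ̇² t_res / (ρ cp) = 3995·(20.0057)²·168.355 / (1048·1758) = 146.108 K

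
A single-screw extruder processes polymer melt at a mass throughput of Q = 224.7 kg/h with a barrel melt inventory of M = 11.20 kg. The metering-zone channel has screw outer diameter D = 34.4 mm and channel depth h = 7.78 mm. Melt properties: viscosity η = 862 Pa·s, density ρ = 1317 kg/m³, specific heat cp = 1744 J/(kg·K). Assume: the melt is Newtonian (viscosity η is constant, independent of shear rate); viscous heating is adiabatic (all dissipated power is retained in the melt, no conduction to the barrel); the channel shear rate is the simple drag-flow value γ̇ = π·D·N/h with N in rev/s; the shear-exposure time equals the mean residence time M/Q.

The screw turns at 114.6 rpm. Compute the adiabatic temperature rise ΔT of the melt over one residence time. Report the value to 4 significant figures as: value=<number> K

value=47.40 K

Convert throughput: Q = 224.7 kg/h = 224.7/3600 = 0.0624167 kg/s
t_res = M / Q_s = 11.20 / 0.0624167 = 179.439 s
Geometry in metres: D = 34.4 mm → 0.0344 m, h = 7.78 mm → 0.00778 m; screw speed N = 114.6 rpm = 1.91 rev/s
γ̇ = π·D·N / h = π · 0.0344 · 1.91 / 0.00778 = 26.5315 s⁻¹
Adiabatic rise: ΔT = η γ̇² t_res / (ρ cp) = 862·(26.5315)²·179.439 / (1317·1744) = 47.4042 K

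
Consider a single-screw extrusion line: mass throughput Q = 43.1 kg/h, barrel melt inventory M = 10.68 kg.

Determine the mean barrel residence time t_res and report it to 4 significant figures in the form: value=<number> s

value=892.1 s

Convert throughput: Q = 43.1 kg/h = 43.1/3600 = 0.0119722 kg/s
Mean residence time: t_res = M/Q_s = 10.68 kg / 0.0119722 kg/s = 892.065 s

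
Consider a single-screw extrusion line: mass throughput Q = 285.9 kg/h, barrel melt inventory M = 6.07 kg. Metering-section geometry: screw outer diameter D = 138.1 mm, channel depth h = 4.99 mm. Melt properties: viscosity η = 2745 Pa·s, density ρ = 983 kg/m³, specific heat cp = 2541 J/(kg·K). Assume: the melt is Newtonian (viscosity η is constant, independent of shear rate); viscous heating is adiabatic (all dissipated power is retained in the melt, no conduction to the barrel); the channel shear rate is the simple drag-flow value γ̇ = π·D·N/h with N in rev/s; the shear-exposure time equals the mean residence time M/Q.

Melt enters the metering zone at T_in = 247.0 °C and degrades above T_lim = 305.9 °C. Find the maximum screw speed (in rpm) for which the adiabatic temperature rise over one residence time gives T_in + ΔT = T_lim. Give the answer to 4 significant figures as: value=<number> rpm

value=18.27 rpm

Q_s = Q / 3600 = 285.9 / 3600 = 0.0794167 kg/s
Mean residence time: t_res = M/Q_s = 6.07 kg / 0.0794167 kg/s = 76.4323 s
D = 138.1 mm = 0.1381 m;  h = 4.99 mm = 0.00499 m
ΔT_a = T_lim − T_in = 305.9 − 247.0 = 58.9 K
γ̇_max² = ΔT_a·ρ·cp / (η·t_res) = [58.9 × 983 × 2541] / [2745 × 76.4323] = 701.22 s⁻²
Take the square root: γ̇_max = √(701.22) = 26.4806 s⁻¹
N_max = γ̇_max h / (πD) = 26.4806·0.00499/(π·0.1381) = 0.304568 rev/s → ×60 = 18.2741 rpm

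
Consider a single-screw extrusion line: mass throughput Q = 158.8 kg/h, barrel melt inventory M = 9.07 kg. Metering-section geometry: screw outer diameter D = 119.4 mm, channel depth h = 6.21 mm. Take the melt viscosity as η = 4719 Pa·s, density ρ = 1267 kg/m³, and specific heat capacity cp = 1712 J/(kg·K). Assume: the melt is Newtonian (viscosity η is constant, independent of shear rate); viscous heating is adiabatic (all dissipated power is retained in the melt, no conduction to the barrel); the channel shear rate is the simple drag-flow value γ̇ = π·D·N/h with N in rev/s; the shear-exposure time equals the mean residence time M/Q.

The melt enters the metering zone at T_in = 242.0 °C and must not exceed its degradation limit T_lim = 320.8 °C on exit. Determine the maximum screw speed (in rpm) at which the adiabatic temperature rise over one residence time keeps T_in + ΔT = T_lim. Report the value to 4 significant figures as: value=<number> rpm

value=13.18 rpm

Q_s = Q / 3600 = 158.8 / 3600 = 0.0441111 kg/s
Mean residence time: t_res = M/Q_s = 9.07 kg / 0.0441111 kg/s = 205.617 s
D = 119.4 mm = 0.1194 m;  h = 6.21 mm = 0.00621 m
Allowable rise: ΔT_a = T_lim − T_in = 320.8 − 242.0 = 78.8 K
Invert ΔT = ηγ̇²t_res/(ρcp) for γ̇: γ̇_max² = ΔT_a ρ cp / (η t_res) = 78.8·1267·1712 / (4719·205.617) = 176.156 s⁻²
γ̇_max = √176.156 = 13.2724 s⁻¹
Solve γ̇ = πDN/h for N: N_max = γ̇_max·h/(π·D) = 13.2724 × 0.00621 / (π × 0.1194) = 0.219728 rev/s = 13.1837 rpm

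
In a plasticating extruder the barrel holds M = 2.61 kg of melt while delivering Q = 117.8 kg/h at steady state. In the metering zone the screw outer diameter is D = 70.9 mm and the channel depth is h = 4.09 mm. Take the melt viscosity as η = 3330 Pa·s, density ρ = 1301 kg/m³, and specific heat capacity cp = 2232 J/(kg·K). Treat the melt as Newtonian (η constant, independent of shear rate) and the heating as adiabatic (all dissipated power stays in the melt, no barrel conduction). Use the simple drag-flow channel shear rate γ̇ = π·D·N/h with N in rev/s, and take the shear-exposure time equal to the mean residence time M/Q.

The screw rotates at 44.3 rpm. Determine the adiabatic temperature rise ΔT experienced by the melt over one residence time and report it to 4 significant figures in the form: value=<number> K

Convert throughput: Q = 117.8 kg/h = 117.8/3600 = 0.0327222 kg/s
Mean residence time: t_res = M/Q_s = 2.61 kg / 0.0327222 kg/s = 79.7623 s
D = 70.9 mm = 0.0709 m;  h = 4.09 mm = 0.00409 m;  N = 44.3 rpm / 60 = 0.738333 rev/s
γ̇ = π·D·N / h = π · 0.0709 · 0.738333 / 0.00409 = 40.2092 s⁻¹
ΔT = η·γ̇²·t_res / (ρ·cp) = 3330 · (40.2092)² · 79.7623 / (1301 · 2232) = 147.884 K

value=147.9 K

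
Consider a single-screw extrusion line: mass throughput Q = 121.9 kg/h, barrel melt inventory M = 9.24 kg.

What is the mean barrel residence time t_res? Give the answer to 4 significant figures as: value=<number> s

Convert throughput: Q = 121.9 kg/h = 121.9/3600 = 0.0338611 kg/s
t_res = M / Q_s = 9.24 ÷ 0.0338611 = 272.879 s

value=272.9 s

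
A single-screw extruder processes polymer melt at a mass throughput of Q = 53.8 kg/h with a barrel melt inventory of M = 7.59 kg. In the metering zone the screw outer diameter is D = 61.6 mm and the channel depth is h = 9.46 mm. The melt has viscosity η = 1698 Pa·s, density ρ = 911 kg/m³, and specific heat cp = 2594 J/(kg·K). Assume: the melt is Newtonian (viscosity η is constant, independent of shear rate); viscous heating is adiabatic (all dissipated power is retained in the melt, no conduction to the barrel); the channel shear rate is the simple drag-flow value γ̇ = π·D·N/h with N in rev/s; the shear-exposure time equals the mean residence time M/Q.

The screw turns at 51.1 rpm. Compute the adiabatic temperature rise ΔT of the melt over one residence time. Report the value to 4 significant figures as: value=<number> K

value=110.8 K

Throughput in SI: Q_s = 53.8 kg/h ÷ 3600 s/h = 0.0149444 kg/s
t_res = M / Q_s = 7.59 / 0.0149444 = 507.881 s
Geometry in metres: D = 61.6 mm → 0.0616 m, h = 9.46 mm → 0.00946 m; screw speed N = 51.1 rpm = 0.851667 rev/s
Shear rate: γ̇ = πDN/h = π·0.0616·0.851667/0.00946 = 17.4224 s⁻¹
Adiabatic rise: ΔT = η γ̇² t_res / (ρ cp) = 1698·(17.4224)²·507.881 / (911·2594) = 110.772 K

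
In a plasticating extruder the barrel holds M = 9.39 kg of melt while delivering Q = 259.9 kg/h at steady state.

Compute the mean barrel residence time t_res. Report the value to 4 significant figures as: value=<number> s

Throughput in SI: Q_s = 259.9 kg/h ÷ 3600 s/h = 0.0721944 kg/s
t_res = M / Q_s = 9.39 ÷ 0.0721944 = 130.065 s

value=130.1 s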